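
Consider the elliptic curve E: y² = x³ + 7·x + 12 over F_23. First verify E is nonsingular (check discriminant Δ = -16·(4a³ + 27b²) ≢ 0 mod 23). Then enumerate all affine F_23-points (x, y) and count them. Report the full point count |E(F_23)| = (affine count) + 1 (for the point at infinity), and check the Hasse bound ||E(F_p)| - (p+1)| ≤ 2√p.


Affine points = {(0, 9), (0, 14), (4, 9), (4, 14), (7, 6), (7, 17), (10, 1), (10, 22), (13, 0), (14, 5), (14, 18), (18, 6), (18, 17), (19, 9), (19, 14), (21, 6), (21, 17), (22, 2), (22, 21)}; affine count = 19; |E(F_23)| = 20.

Discriminant check: Δ ∝ 4a³ + 27b² = 4·7³ + 27·12² = 4·343 + 27·144 ≡ 16 (mod 23). Nonzero ⇒ E is nonsingular.
For each x ∈ F_23, compute rhs = x³ + 7·x + 12 mod 23, then count y ∈ F_23 with y² ≡ rhs.
  x = 0: rhs = 12, matching y values: 9, 14 (2 points).
  x = 1: rhs = 20, matching y values: none (0 points).
  x = 2: rhs = 11, matching y values: none (0 points).
  x = 3: rhs = 14, matching y values: none (0 points).
  x = 4: rhs = 12, matching y values: 9, 14 (2 points).
  x = 5: rhs = 11, matching y values: none (0 points).
  x = 6: rhs = 17, matching y values: none (0 points).
  x = 7: rhs = 13, matching y values: 6, 17 (2 points).
  x = 8: rhs = 5, matching y values: none (0 points).
  x = 9: rhs = 22, matching y values: none (0 points).
  x = 10: rhs = 1, matching y values: 1, 22 (2 points).
  x = 11: rhs = 17, matching y values: none (0 points).
  x = 12: rhs = 7, matching y values: none (0 points).
  x = 13: rhs = 0, matching y values: 0 (1 points).
  x = 14: rhs = 2, matching y values: 5, 18 (2 points).
  x = 15: rhs = 19, matching y values: none (0 points).
  x = 16: rhs = 11, matching y values: none (0 points).
  x = 17: rhs = 7, matching y values: none (0 points).
  x = 18: rhs = 13, matching y values: 6, 17 (2 points).
  x = 19: rhs = 12, matching y values: 9, 14 (2 points).
  x = 20: rhs = 10, matching y values: none (0 points).
  x = 21: rhs = 13, matching y values: 6, 17 (2 points).
  x = 22: rhs = 4, matching y values: 2, 21 (2 points).
Total affine count: 19.
Full point count |E(F_23)| = 19 + 1 = 20.
Hasse bound: |20 − (23+1)| = |-4| = 4 ≤ 2√23 ≈ 9.5917 ✓.


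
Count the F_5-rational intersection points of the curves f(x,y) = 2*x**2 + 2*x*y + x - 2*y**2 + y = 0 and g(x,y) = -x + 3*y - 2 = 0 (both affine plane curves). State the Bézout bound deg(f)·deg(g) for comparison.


Common zeros: ∅; count = 0; Bézout bound = 2.

deg(f) = 2, deg(g) = 1, so Bézout bound = 2.
Scan x ∈ F_5. For each x, list the y ∈ F_5 with f(x, y) ≡ 0 and those with g(x, y) ≡ 0 (mod 5); the common zeros in that column are the intersection.
  x = 0: f ≡ 0 at y ∈ {0, 3}; g ≡ 0 at y ∈ {4}; common: ∅.
  x = 1: f ≡ 0 at y ∈ ∅; g ≡ 0 at y ∈ {1}; common: ∅.
  x = 2: f ≡ 0 at y ∈ {0}; g ≡ 0 at y ∈ {3}; common: ∅.
  x = 3: f ≡ 0 at y ∈ ∅; g ≡ 0 at y ∈ {0}; common: ∅.
  x = 4: f ≡ 0 at y ∈ {3, 4}; g ≡ 0 at y ∈ {2}; common: ∅.
Collecting: common zeros = ∅, so the count is 0.
Comparison with the Bézout bound: 0 ≤ 2 = deg(f)·deg(g), as expected for curves with no common component (the affine F_5-count falls short of the bound because intersections may lie at infinity, over extension fields, or carry multiplicity).


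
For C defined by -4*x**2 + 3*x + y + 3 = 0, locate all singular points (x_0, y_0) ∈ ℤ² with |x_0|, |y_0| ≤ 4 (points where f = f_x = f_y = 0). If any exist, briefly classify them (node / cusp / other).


No singular points in the scanned grid; C is smooth there.

Compute partial derivatives:
  f_x = 3 - 8*x.
  f_y = 1.
f_y = 1 is a nonzero constant, so f_y never vanishes: no point (x, y) can satisfy f = f_x = f_y = 0. In particular no (x, y) ∈ {−4, ..., 4}² is singular; the curve is smooth.


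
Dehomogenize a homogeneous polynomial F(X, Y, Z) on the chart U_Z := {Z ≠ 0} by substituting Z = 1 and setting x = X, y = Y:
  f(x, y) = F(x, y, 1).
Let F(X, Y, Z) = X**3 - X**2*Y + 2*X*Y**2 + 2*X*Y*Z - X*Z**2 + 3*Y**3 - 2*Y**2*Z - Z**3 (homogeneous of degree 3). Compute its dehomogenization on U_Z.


f(x, y) = x**3 - x**2*y + 2*x*y**2 + 2*x*y - x + 3*y**3 - 2*y**2 - 1

On U_Z we set Z = 1. Each monomial c·X^i·Y^j·Z^k in F becomes c·x^i·y^j·1^k = c·x^i·y^j.
Substituting Z = 1: F(X, Y, 1) = x**3 - x**2*y + 2*x*y**2 + 2*x*y - x + 3*y**3 - 2*y**2 - 1.
Note: deg(f) ≤ deg(F) = 3; strict inequality happens when F is divisible by Z (lost terms).


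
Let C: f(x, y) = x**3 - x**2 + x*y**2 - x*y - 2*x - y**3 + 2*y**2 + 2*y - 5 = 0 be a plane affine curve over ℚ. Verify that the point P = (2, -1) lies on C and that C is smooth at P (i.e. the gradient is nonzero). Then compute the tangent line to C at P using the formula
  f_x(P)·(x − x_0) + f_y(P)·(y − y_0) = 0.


Tangent line at P: 8*x - 11*y - 27 = 0.

Step 1: f(2, -1) = 0, so P lies on C.
Step 2: partial derivatives
  f_x(x, y) = 3*x**2 - 2*x + y**2 - y - 2, f_y(x, y) = 2*x*y - x - 3*y**2 + 4*y + 2.
  f_x(P) = 8, f_y(P) = -11 (gradient nonzero, so P is smooth).
Step 3: tangent line at P: 8·(x − 2) + -11·(y − -1) = 0.
Expanding: 8*x - 11*y - 27 = 0.


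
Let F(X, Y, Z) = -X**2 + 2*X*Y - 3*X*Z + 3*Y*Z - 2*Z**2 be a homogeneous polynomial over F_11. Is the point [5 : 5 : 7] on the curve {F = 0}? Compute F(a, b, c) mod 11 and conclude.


F(5,5,7) ≡ 4 (mod 11); P is NOT on the curve.

Evaluate F(5, 5, 7) term-by-term (mod 11).
  -X**2 ↦ -1·25·1·1 = -25
  2*X*Y ↦ 2·5·5·1 = 50
  -3*X*Z ↦ -3·5·1·7 = -105
  3*Y*Z ↦ 3·1·5·7 = 105
  -2*Z**2 ↦ -2·1·1·49 = -98
Sum: F(5, 5, 7) = (-25) + (50) + (-105) + (105) + (-98) = -73.
Reducing mod 11: -73 ≡ 4 (mod 11).
Since F(a, b, c) ≡ 4 ≠ 0 (mod 11), P does NOT lie on the curve.


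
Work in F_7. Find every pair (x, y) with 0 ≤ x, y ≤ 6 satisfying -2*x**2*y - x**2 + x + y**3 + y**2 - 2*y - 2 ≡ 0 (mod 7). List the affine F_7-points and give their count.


Affine F_7-points: {(0, 3), (0, 4), (0, 6), (3, 5), (4, 0), (4, 2), (4, 4), (6, 2), (6, 5), (6, 6)}; count = 10.

For each of the 49 pairs (x, y) ∈ F_7², evaluate f(x, y) mod 7. Record the zeros.
  x = 0: [0↦5, 1↦5, 2↦6, 3↦0, 4↦0, 5↦5, 6↦0]  zeros at y ∈ {3, 4, 6}
  x = 1: [0↦5, 1↦3, 2↦2, 3↦1, 4↦6, 5↦2, 6↦2]  zeros at y ∈ ∅
  x = 2: [0↦3, 1↦2, 2↦2, 3↦2, 4↦1, 5↦5, 6↦6]  zeros at y ∈ ∅
  x = 3: [0↦6, 1↦2, 2↦6, 3↦3, 4↦6, 5↦0, 6↦5]  zeros at y ∈ {5}
  x = 4: [0↦0, 1↦3, 2↦0, 3↦4, 4↦0, 5↦1, 6↦6]  zeros at y ∈ {0, 2, 4}
  x = 5: [0↦6, 1↦5, 2↦5, 3↦5, 4↦4, 5↦1, 6↦2]  zeros at y ∈ ∅
  x = 6: [0↦3, 1↦1, 2↦0, 3↦6, 4↦4, 5↦0, 6↦0]  zeros at y ∈ {2, 5, 6}
Collecting zeros: affine points = {(0, 3), (0, 4), (0, 6), (3, 5), (4, 0), (4, 2), (4, 4), (6, 2), (6, 5), (6, 6)}.
Total count |C(F_7)_aff| = 10.


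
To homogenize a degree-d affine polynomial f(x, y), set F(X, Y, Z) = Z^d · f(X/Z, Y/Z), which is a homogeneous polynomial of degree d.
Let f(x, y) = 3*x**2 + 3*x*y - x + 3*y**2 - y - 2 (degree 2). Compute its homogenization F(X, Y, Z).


F(X, Y, Z) = 3*X**2 + 3*X*Y - X*Z + 3*Y**2 - Y*Z - 2*Z**2

deg(f) = 2.
Substitute x = X/Z, y = Y/Z into f, then multiply by Z^2.
  monomial 3·x^2·y^0 ↦ 3·X^2·Y^0·Z^0.
  monomial 3·x^1·y^1 ↦ 3·X^1·Y^1·Z^0.
  monomial -1·x^1·y^0 ↦ -1·X^1·Y^0·Z^1.
  monomial 3·x^0·y^2 ↦ 3·X^0·Y^2·Z^0.
  monomial -1·x^0·y^1 ↦ -1·X^0·Y^1·Z^1.
  monomial -2·x^0·y^0 ↦ -2·X^0·Y^0·Z^2.
Collecting: F(X, Y, Z) = 3*X**2 + 3*X*Y - X*Z + 3*Y**2 - Y*Z - 2*Z**2.


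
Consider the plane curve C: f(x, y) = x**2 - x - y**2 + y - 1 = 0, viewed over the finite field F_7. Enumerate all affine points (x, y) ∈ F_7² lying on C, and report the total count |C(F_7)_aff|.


Affine F_7-points: {(0, 3), (0, 5), (1, 3), (1, 5), (3, 4), (5, 4)}; count = 6.

For each of the 49 pairs (x, y) ∈ F_7², evaluate f(x, y) mod 7. Record the zeros.
  x = 0: [0↦6, 1↦6, 2↦4, 3↦0, 4↦1, 5↦0, 6↦4]  zeros at y ∈ {3, 5}
  x = 1: [0↦6, 1↦6, 2↦4, 3↦0, 4↦1, 5↦0, 6↦4]  zeros at y ∈ {3, 5}
  x = 2: [0↦1, 1↦1, 2↦6, 3↦2, 4↦3, 5↦2, 6↦6]  zeros at y ∈ ∅
  x = 3: [0↦5, 1↦5, 2↦3, 3↦6, 4↦0, 5↦6, 6↦3]  zeros at y ∈ {4}
  x = 4: [0↦4, 1↦4, 2↦2, 3↦5, 4↦6, 5↦5, 6↦2]  zeros at y ∈ ∅
  x = 5: [0↦5, 1↦5, 2↦3, 3↦6, 4↦0, 5↦6, 6↦3]  zeros at y ∈ {4}
  x = 6: [0↦1, 1↦1, 2↦6, 3↦2, 4↦3, 5↦2, 6↦6]  zeros at y ∈ ∅
Collecting zeros: affine points = {(0, 3), (0, 5), (1, 3), (1, 5), (3, 4), (5, 4)}.
Total count |C(F_7)_aff| = 6.


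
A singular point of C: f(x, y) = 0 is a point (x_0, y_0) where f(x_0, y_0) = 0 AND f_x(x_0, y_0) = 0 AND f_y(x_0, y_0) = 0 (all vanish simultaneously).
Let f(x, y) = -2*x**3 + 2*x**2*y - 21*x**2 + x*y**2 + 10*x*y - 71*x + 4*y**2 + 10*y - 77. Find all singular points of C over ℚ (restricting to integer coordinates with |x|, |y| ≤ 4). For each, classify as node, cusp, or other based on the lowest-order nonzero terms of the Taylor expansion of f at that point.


Singular points: {(-3, 1)}; classification: node.

Compute partial derivatives:
  f_x = -6*x**2 + 4*x*y - 42*x + y**2 + 10*y - 71.
  f_y = 2*x**2 + 2*x*y + 10*x + 8*y + 10.
Scan x_0 ∈ {−4, ..., 4}. For each x_0, f_y(x_0, y) is a polynomial in y; find its integer roots y ∈ {−4, ..., 4}, then test f_x and f at those candidates.
  x = -4: f_y(-4, y) = 2; no integer root y with |y| ≤ 4.
  x = -3: f_y(-3, y) = 2*y - 2; vanishes at y ∈ {1}. (-3, 1): f_x = 0, f = 0 — SINGULAR.
  x = -2: f_y(-2, y) = 4*y - 2; no integer root y with |y| ≤ 4.
  x = -1: f_y(-1, y) = 6*y + 2; no integer root y with |y| ≤ 4.
  x = 0: f_y(0, y) = 8*y + 10; no integer root y with |y| ≤ 4.
  x = 1: f_y(1, y) = 10*y + 22; no integer root y with |y| ≤ 4.
  x = 2: f_y(2, y) = 12*y + 38; no integer root y with |y| ≤ 4.
  x = 3: f_y(3, y) = 14*y + 58; no integer root y with |y| ≤ 4.
  x = 4: f_y(4, y) = 16*y + 82; no integer root y with |y| ≤ 4.
Only singular point on the grid: (-3, 1).
Classify: substitute x = -3 + u, y = 1 + v and expand: f = -2*u**3 + 2*u**2*v - u**2 + u*v**2 + v**2.
No constant or linear terms (consistent with a singular point). Quadratic part: -u**2 + v**2. Cubic part: -2*u**3 + 2*u**2*v + u*v**2.
The quadratic part v**2 - u**2 = (v − u)(v + u) splits into two distinct linear factors, so there are two distinct tangent lines y − 1 = ±(x − -3) — this is a node (ordinary double point).
Classification: node.


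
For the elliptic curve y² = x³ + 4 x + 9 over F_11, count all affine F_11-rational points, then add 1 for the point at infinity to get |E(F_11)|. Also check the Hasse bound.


Affine points = {(0, 3), (0, 8), (1, 5), (1, 6), (2, 5), (2, 6), (3, 2), (3, 9), (4, 1), (4, 10), (5, 0), (8, 5), (8, 6), (9, 2), (9, 9), (10, 2), (10, 9)}; affine count = 17; |E(F_11)| = 18.

Discriminant check: Δ ∝ 4a³ + 27b² = 4·4³ + 27·9² = 4·64 + 27·81 ≡ 1 (mod 11). Nonzero ⇒ E is nonsingular.
For each x ∈ F_11, compute rhs = x³ + 4·x + 9 mod 11, then count y ∈ F_11 with y² ≡ rhs.
  x = 0: rhs = 9, matching y values: 3, 8 (2 points).
  x = 1: rhs = 3, matching y values: 5, 6 (2 points).
  x = 2: rhs = 3, matching y values: 5, 6 (2 points).
  x = 3: rhs = 4, matching y values: 2, 9 (2 points).
  x = 4: rhs = 1, matching y values: 1, 10 (2 points).
  x = 5: rhs = 0, matching y values: 0 (1 points).
  x = 6: rhs = 7, matching y values: none (0 points).
  x = 7: rhs = 6, matching y values: none (0 points).
  x = 8: rhs = 3, matching y values: 5, 6 (2 points).
  x = 9: rhs = 4, matching y values: 2, 9 (2 points).
  x = 10: rhs = 4, matching y values: 2, 9 (2 points).
Total affine count: 17.
Full point count |E(F_11)| = 17 + 1 = 18.
Hasse bound: |18 − (11+1)| = |6| = 6 ≤ 2√11 ≈ 6.6332 ✓.


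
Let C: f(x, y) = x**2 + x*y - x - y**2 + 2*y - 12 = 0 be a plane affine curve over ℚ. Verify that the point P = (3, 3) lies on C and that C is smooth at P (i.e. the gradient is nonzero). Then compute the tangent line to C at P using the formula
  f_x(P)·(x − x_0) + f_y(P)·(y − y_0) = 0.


Tangent line at P: 8*x - y - 21 = 0.

Step 1: f(3, 3) = 0, so P lies on C.
Step 2: partial derivatives
  f_x(x, y) = 2*x + y - 1, f_y(x, y) = x - 2*y + 2.
  f_x(P) = 8, f_y(P) = -1 (gradient nonzero, so P is smooth).
Step 3: tangent line at P: 8·(x − 3) + -1·(y − 3) = 0.
Expanding: 8*x - y - 21 = 0.


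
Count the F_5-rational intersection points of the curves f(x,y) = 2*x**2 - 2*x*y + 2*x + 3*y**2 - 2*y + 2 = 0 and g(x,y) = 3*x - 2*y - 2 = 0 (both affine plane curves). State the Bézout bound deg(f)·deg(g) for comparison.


Common zeros: ∅; count = 0; Bézout bound = 2.

deg(f) = 2, deg(g) = 1, so Bézout bound = 2.
Scan x ∈ F_5. For each x, list the y ∈ F_5 with f(x, y) ≡ 0 and those with g(x, y) ≡ 0 (mod 5); the common zeros in that column are the intersection.
  x = 0: f ≡ 0 at y ∈ {2}; g ≡ 0 at y ∈ {4}; common: ∅.
  x = 1: f ≡ 0 at y ∈ {1, 2}; g ≡ 0 at y ∈ {3}; common: ∅.
  x = 2: f ≡ 0 at y ∈ ∅; g ≡ 0 at y ∈ {2}; common: ∅.
  x = 3: f ≡ 0 at y ∈ ∅; g ≡ 0 at y ∈ {1}; common: ∅.
  x = 4: f ≡ 0 at y ∈ {1, 4}; g ≡ 0 at y ∈ {0}; common: ∅.
Collecting: common zeros = ∅, so the count is 0.
Comparison with the Bézout bound: 0 ≤ 2 = deg(f)·deg(g), as expected for curves with no common component (the affine F_5-count falls short of the bound because intersections may lie at infinity, over extension fields, or carry multiplicity).


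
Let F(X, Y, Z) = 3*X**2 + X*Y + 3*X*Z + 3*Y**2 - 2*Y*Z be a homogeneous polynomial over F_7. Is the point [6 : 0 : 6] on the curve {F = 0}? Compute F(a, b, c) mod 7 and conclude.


F(6,0,6) ≡ 6 (mod 7); P is NOT on the curve.

Evaluate F(6, 0, 6) term-by-term (mod 7).
  3*X**2 ↦ 3·36·1·1 = 108
  X*Y ↦ 1·6·0·1 = 0
  3*X*Z ↦ 3·6·1·6 = 108
  3*Y**2 ↦ 3·1·0·1 = 0
  -2*Y*Z ↦ -2·1·0·6 = 0
Sum: F(6, 0, 6) = (108) + (0) + (108) + (0) + (0) = 216.
Reducing mod 7: 216 ≡ 6 (mod 7).
Since F(a, b, c) ≡ 6 ≠ 0 (mod 7), P does NOT lie on the curve.


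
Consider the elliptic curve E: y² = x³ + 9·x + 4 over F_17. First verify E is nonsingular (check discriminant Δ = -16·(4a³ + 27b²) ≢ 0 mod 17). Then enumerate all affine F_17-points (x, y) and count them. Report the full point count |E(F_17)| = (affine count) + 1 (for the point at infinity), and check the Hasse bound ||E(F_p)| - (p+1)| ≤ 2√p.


Affine points = {(0, 2), (0, 15), (2, 8), (2, 9), (4, 6), (4, 11), (5, 2), (5, 15), (6, 6), (6, 11), (7, 6), (7, 11), (9, 7), (9, 10), (12, 2), (12, 15), (14, 1), (14, 16)}; affine count = 18; |E(F_17)| = 19.

Discriminant check: Δ ∝ 4a³ + 27b² = 4·9³ + 27·4² = 4·729 + 27·16 ≡ 16 (mod 17). Nonzero ⇒ E is nonsingular.
For each x ∈ F_17, compute rhs = x³ + 9·x + 4 mod 17, then count y ∈ F_17 with y² ≡ rhs.
  x = 0: rhs = 4, matching y values: 2, 15 (2 points).
  x = 1: rhs = 14, matching y values: none (0 points).
  x = 2: rhs = 13, matching y values: 8, 9 (2 points).
  x = 3: rhs = 7, matching y values: none (0 points).
  x = 4: rhs = 2, matching y values: 6, 11 (2 points).
  x = 5: rhs = 4, matching y values: 2, 15 (2 points).
  x = 6: rhs = 2, matching y values: 6, 11 (2 points).
  x = 7: rhs = 2, matching y values: 6, 11 (2 points).
  x = 8: rhs = 10, matching y values: none (0 points).
  x = 9: rhs = 15, matching y values: 7, 10 (2 points).
  x = 10: rhs = 6, matching y values: none (0 points).
  x = 11: rhs = 6, matching y values: none (0 points).
  x = 12: rhs = 4, matching y values: 2, 15 (2 points).
  x = 13: rhs = 6, matching y values: none (0 points).
  x = 14: rhs = 1, matching y values: 1, 16 (2 points).
  x = 15: rhs = 12, matching y values: none (0 points).
  x = 16: rhs = 11, matching y values: none (0 points).
Total affine count: 18.
Full point count |E(F_17)| = 18 + 1 = 19.
Hasse bound: |19 − (17+1)| = |1| = 1 ≤ 2√17 ≈ 8.2462 ✓.


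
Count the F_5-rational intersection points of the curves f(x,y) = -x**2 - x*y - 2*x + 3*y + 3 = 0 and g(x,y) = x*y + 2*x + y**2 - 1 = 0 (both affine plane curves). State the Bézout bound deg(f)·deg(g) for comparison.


Common zeros: {(0, 4)}; count = 1; Bézout bound = 4.

deg(f) = 2, deg(g) = 2, so Bézout bound = 4.
Scan x ∈ F_5. For each x, list the y ∈ F_5 with f(x, y) ≡ 0 and those with g(x, y) ≡ 0 (mod 5); the common zeros in that column are the intersection.
  x = 0: f ≡ 0 at y ∈ {4}; g ≡ 0 at y ∈ {1, 4}; common: {4}.
  x = 1: f ≡ 0 at y ∈ {0}; g ≡ 0 at y ∈ ∅; common: ∅.
  x = 2: f ≡ 0 at y ∈ {0}; g ≡ 0 at y ∈ ∅; common: ∅.
  x = 3: f ≡ 0 at y ∈ ∅; g ≡ 0 at y ∈ {0, 2}; common: ∅.
  x = 4: f ≡ 0 at y ∈ {4}; g ≡ 0 at y ∈ ∅; common: ∅.
Collecting: common zeros = {(0, 4)}, so the count is 1.
Comparison with the Bézout bound: 1 ≤ 4 = deg(f)·deg(g), as expected for curves with no common component (the affine F_5-count falls short of the bound because intersections may lie at infinity, over extension fields, or carry multiplicity).


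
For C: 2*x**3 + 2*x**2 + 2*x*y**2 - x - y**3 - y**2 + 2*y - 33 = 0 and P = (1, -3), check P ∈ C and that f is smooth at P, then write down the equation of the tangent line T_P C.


Tangent line at P: 27*x - 31*y - 120 = 0.

Step 1: f(1, -3) = 0, so P lies on C.
Step 2: partial derivatives
  f_x(x, y) = 6*x**2 + 4*x + 2*y**2 - 1, f_y(x, y) = 4*x*y - 3*y**2 - 2*y + 2.
  f_x(P) = 27, f_y(P) = -31 (gradient nonzero, so P is smooth).
Step 3: tangent line at P: 27·(x − 1) + -31·(y − -3) = 0.
Expanding: 27*x - 31*y - 120 = 0.


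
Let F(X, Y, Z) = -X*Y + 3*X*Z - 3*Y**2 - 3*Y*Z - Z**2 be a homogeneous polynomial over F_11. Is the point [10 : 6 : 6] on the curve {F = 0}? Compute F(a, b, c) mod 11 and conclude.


F(10,6,6) ≡ 0 (mod 11); P is on the curve.

Evaluate F(10, 6, 6) term-by-term (mod 11).
  -X*Y ↦ -1·10·6·1 = -60
  3*X*Z ↦ 3·10·1·6 = 180
  -3*Y**2 ↦ -3·1·36·1 = -108
  -3*Y*Z ↦ -3·1·6·6 = -108
  -Z**2 ↦ -1·1·1·36 = -36
Sum: F(10, 6, 6) = (-60) + (180) + (-108) + (-108) + (-36) = -132.
Reducing mod 11: -132 ≡ 0 (mod 11).
Since F(a, b, c) ≡ 0 (mod 11), P lies on the curve.


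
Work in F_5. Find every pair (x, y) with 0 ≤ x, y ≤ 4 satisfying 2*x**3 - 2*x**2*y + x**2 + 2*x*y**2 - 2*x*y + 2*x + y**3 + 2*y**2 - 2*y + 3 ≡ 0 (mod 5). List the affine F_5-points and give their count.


Affine F_5-points: {(0, 2), (1, 2), (2, 1), (3, 1), (3, 2), (3, 4), (4, 0)}; count = 7.

For each of the 25 pairs (x, y) ∈ F_5², evaluate f(x, y) mod 5. Record the zeros.
  x = 0: [0↦3, 1↦4, 2↦0, 3↦2, 4↦1]  zeros at y ∈ {2}
  x = 1: [0↦3, 1↦2, 2↦0, 3↦3, 4↦2]  zeros at y ∈ {2}
  x = 2: [0↦2, 1↦0, 2↦1, 3↦1, 4↦1]  zeros at y ∈ {1}
  x = 3: [0↦2, 1↦0, 2↦0, 3↦3, 4↦0]  zeros at y ∈ {1, 2, 4}
  x = 4: [0↦0, 1↦4, 2↦4, 3↦1, 4↦1]  zeros at y ∈ {0}
Collecting zeros: affine points = {(0, 2), (1, 2), (2, 1), (3, 1), (3, 2), (3, 4), (4, 0)}.
Total count |C(F_5)_aff| = 7.


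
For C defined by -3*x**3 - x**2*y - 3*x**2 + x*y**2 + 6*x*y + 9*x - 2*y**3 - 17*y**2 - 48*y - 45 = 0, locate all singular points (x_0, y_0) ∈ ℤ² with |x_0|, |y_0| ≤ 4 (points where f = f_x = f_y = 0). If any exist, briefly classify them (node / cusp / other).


Singular points: {(0, -3)}; classification: cusp.

Compute partial derivatives:
  f_x = -9*x**2 - 2*x*y - 6*x + y**2 + 6*y + 9.
  f_y = -x**2 + 2*x*y + 6*x - 6*y**2 - 34*y - 48.
Scan x_0 ∈ {−4, ..., 4}. For each x_0, f_y(x_0, y) is a polynomial in y; find its integer roots y ∈ {−4, ..., 4}, then test f_x and f at those candidates.
  x = -4: f_y(-4, y) = -6*y**2 - 42*y - 88; no integer root y with |y| ≤ 4.
  x = -3: f_y(-3, y) = -6*y**2 - 40*y - 75; no integer root y with |y| ≤ 4.
  x = -2: f_y(-2, y) = -6*y**2 - 38*y - 64; no integer root y with |y| ≤ 4.
  x = -1: f_y(-1, y) = -6*y**2 - 36*y - 55; no integer root y with |y| ≤ 4.
  x = 0: f_y(0, y) = -6*y**2 - 34*y - 48; vanishes at y ∈ {-3}. (0, -3): f_x = 0, f = 0 — SINGULAR.
  x = 1: f_y(1, y) = -6*y**2 - 32*y - 43; no integer root y with |y| ≤ 4.
  x = 2: f_y(2, y) = -6*y**2 - 30*y - 40; no integer root y with |y| ≤ 4.
  x = 3: f_y(3, y) = -6*y**2 - 28*y - 39; no integer root y with |y| ≤ 4.
  x = 4: f_y(4, y) = -6*y**2 - 26*y - 40; no integer root y with |y| ≤ 4.
Only singular point on the grid: (0, -3).
Classify: substitute x = 0 + u, y = -3 + v and expand: f = -3*u**3 - u**2*v + u*v**2 - 2*v**3 + v**2.
No constant or linear terms (consistent with a singular point). Quadratic part: v**2. Cubic part: -3*u**3 - u**2*v + u*v**2 - 2*v**3.
The quadratic part v**2 is a perfect square, so there is a single (double) tangent line v = 0, i.e. y = -3. Restricting the cubic part to that line (v = 0) leaves -3*u**3 ≠ 0, so f is not divisible by v and the branch is v² ≈ 3*u**3 to lowest order — this is a cusp.
Classification: cusp.


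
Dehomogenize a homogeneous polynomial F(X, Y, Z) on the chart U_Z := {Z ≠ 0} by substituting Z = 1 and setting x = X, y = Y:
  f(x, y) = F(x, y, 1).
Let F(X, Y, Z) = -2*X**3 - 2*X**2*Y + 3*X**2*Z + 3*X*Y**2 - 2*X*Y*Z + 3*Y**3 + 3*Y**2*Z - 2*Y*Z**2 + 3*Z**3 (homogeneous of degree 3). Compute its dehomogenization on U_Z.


f(x, y) = -2*x**3 - 2*x**2*y + 3*x**2 + 3*x*y**2 - 2*x*y + 3*y**3 + 3*y**2 - 2*y + 3

On U_Z we set Z = 1. Each monomial c·X^i·Y^j·Z^k in F becomes c·x^i·y^j·1^k = c·x^i·y^j.
Substituting Z = 1: F(X, Y, 1) = -2*x**3 - 2*x**2*y + 3*x**2 + 3*x*y**2 - 2*x*y + 3*y**3 + 3*y**2 - 2*y + 3.
Note: deg(f) ≤ deg(F) = 3; strict inequality happens when F is divisible by Z (lost terms).


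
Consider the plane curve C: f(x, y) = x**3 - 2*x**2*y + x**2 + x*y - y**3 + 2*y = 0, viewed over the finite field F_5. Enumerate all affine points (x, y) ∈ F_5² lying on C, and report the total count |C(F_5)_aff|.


Affine F_5-points: {(0, 0), (3, 3), (3, 4), (4, 0), (4, 2), (4, 3)}; count = 6.

For each of the 25 pairs (x, y) ∈ F_5², evaluate f(x, y) mod 5. Record the zeros.
  x = 0: [0↦0, 1↦1, 2↦1, 3↦4, 4↦4]  zeros at y ∈ {0}
  x = 1: [0↦2, 1↦2, 2↦1, 3↦3, 4↦2]  zeros at y ∈ ∅
  x = 2: [0↦2, 1↦2, 2↦1, 3↦3, 4↦2]  zeros at y ∈ ∅
  x = 3: [0↦1, 1↦2, 2↦2, 3↦0, 4↦0]  zeros at y ∈ {3, 4}
  x = 4: [0↦0, 1↦3, 2↦0, 3↦0, 4↦2]  zeros at y ∈ {0, 2, 3}
Collecting zeros: affine points = {(0, 0), (3, 3), (3, 4), (4, 0), (4, 2), (4, 3)}.
Total count |C(F_5)_aff| = 6.


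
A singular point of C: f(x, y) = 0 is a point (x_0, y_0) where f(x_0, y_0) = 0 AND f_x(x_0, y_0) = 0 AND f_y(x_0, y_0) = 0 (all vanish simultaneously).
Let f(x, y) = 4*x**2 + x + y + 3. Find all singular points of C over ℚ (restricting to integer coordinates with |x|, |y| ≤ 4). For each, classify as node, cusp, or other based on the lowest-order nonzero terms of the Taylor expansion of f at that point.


No singular points in the scanned grid; C is smooth there.

Compute partial derivatives:
  f_x = 8*x + 1.
  f_y = 1.
f_y = 1 is a nonzero constant, so f_y never vanishes: no point (x, y) can satisfy f = f_x = f_y = 0. In particular no (x, y) ∈ {−4, ..., 4}² is singular; the curve is smooth.


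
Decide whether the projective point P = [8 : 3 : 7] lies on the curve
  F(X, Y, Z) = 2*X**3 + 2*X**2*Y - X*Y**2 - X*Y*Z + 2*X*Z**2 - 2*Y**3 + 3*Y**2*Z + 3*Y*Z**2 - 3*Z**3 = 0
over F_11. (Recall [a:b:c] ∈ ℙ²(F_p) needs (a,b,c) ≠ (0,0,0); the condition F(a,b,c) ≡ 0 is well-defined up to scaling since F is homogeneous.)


F(8,3,7) ≡ 3 (mod 11); P is NOT on the curve.

Evaluate F(8, 3, 7) term-by-term (mod 11).
  2*X**3 ↦ 2·512·1·1 = 1024
  2*X**2*Y ↦ 2·64·3·1 = 384
  -X*Y**2 ↦ -1·8·9·1 = -72
  -X*Y*Z ↦ -1·8·3·7 = -168
  2*X*Z**2 ↦ 2·8·1·49 = 784
  -2*Y**3 ↦ -2·1·27·1 = -54
  3*Y**2*Z ↦ 3·1·9·7 = 189
  3*Y*Z**2 ↦ 3·1·3·49 = 441
  -3*Z**3 ↦ -3·1·1·343 = -1029
Sum: F(8, 3, 7) = (1024) + (384) + (-72) + (-168) + (784) + (-54) + (189) + (441) + (-1029) = 1499.
Reducing mod 11: 1499 ≡ 3 (mod 11).
Since F(a, b, c) ≡ 3 ≠ 0 (mod 11), P does NOT lie on the curve.


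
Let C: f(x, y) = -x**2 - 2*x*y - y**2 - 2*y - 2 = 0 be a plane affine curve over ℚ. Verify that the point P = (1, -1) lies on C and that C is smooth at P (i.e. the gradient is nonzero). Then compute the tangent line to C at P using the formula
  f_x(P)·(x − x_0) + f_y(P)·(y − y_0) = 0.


Tangent line at P: -2*y - 2 = 0.

Step 1: f(1, -1) = 0, so P lies on C.
Step 2: partial derivatives
  f_x(x, y) = -2*x - 2*y, f_y(x, y) = -2*x - 2*y - 2.
  f_x(P) = 0, f_y(P) = -2 (gradient nonzero, so P is smooth).
Step 3: tangent line at P: 0·(x − 1) + -2·(y − -1) = 0.
Expanding: -2*y - 2 = 0.


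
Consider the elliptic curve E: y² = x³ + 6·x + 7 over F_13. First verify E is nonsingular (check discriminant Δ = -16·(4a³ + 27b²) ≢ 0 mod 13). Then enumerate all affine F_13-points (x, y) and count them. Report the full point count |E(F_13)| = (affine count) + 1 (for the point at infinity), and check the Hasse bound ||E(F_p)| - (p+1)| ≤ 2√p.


Affine points = {(1, 1), (1, 12), (2, 1), (2, 12), (3, 0), (4, 2), (4, 11), (6, 5), (6, 8), (9, 6), (9, 7), (10, 1), (10, 12), (11, 0), (12, 0)}; affine count = 15; |E(F_13)| = 16.

Discriminant check: Δ ∝ 4a³ + 27b² = 4·6³ + 27·7² = 4·216 + 27·49 ≡ 3 (mod 13). Nonzero ⇒ E is nonsingular.
For each x ∈ F_13, compute rhs = x³ + 6·x + 7 mod 13, then count y ∈ F_13 with y² ≡ rhs.
  x = 0: rhs = 7, matching y values: none (0 points).
  x = 1: rhs = 1, matching y values: 1, 12 (2 points).
  x = 2: rhs = 1, matching y values: 1, 12 (2 points).
  x = 3: rhs = 0, matching y values: 0 (1 points).
  x = 4: rhs = 4, matching y values: 2, 11 (2 points).
  x = 5: rhs = 6, matching y values: none (0 points).
  x = 6: rhs = 12, matching y values: 5, 8 (2 points).
  x = 7: rhs = 2, matching y values: none (0 points).
  x = 8: rhs = 8, matching y values: none (0 points).
  x = 9: rhs = 10, matching y values: 6, 7 (2 points).
  x = 10: rhs = 1, matching y values: 1, 12 (2 points).
  x = 11: rhs = 0, matching y values: 0 (1 points).
  x = 12: rhs = 0, matching y values: 0 (1 points).
Total affine count: 15.
Full point count |E(F_13)| = 15 + 1 = 16.
Hasse bound: |16 − (13+1)| = |2| = 2 ≤ 2√13 ≈ 7.2111 ✓.


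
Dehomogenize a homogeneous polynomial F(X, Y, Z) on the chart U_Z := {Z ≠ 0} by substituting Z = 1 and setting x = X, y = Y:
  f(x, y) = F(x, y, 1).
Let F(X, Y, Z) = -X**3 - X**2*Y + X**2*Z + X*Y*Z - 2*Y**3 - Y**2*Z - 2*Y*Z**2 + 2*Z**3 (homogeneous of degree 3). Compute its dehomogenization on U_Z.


f(x, y) = -x**3 - x**2*y + x**2 + x*y - 2*y**3 - y**2 - 2*y + 2

On U_Z we set Z = 1. Each monomial c·X^i·Y^j·Z^k in F becomes c·x^i·y^j·1^k = c·x^i·y^j.
Substituting Z = 1: F(X, Y, 1) = -x**3 - x**2*y + x**2 + x*y - 2*y**3 - y**2 - 2*y + 2.
Note: deg(f) ≤ deg(F) = 3; strict inequality happens when F is divisible by Z (lost terms).


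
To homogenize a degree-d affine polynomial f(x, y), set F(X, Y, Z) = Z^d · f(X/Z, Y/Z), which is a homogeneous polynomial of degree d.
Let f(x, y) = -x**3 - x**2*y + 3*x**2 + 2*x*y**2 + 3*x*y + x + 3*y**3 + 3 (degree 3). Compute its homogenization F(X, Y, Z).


F(X, Y, Z) = -X**3 - X**2*Y + 3*X**2*Z + 2*X*Y**2 + 3*X*Y*Z + X*Z**2 + 3*Y**3 + 3*Z**3

deg(f) = 3.
Substitute x = X/Z, y = Y/Z into f, then multiply by Z^3.
  monomial -1·x^3·y^0 ↦ -1·X^3·Y^0·Z^0.
  monomial -1·x^2·y^1 ↦ -1·X^2·Y^1·Z^0.
  monomial 3·x^2·y^0 ↦ 3·X^2·Y^0·Z^1.
  monomial 2·x^1·y^2 ↦ 2·X^1·Y^2·Z^0.
  monomial 3·x^1·y^1 ↦ 3·X^1·Y^1·Z^1.
  monomial 1·x^1·y^0 ↦ 1·X^1·Y^0·Z^2.
  monomial 3·x^0·y^3 ↦ 3·X^0·Y^3·Z^0.
  monomial 3·x^0·y^0 ↦ 3·X^0·Y^0·Z^3.
Collecting: F(X, Y, Z) = -X**3 - X**2*Y + 3*X**2*Z + 2*X*Y**2 + 3*X*Y*Z + X*Z**2 + 3*Y**3 + 3*Z**3.


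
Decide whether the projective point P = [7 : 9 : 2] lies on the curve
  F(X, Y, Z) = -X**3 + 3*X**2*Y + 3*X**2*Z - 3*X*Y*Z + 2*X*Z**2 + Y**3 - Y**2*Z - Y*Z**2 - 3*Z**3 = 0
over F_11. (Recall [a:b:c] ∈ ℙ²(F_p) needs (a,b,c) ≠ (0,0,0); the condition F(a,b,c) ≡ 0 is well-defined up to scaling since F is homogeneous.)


F(7,9,2) ≡ 7 (mod 11); P is NOT on the curve.

Evaluate F(7, 9, 2) term-by-term (mod 11).
  -X**3 ↦ -1·343·1·1 = -343
  3*X**2*Y ↦ 3·49·9·1 = 1323
  3*X**2*Z ↦ 3·49·1·2 = 294
  -3*X*Y*Z ↦ -3·7·9·2 = -378
  2*X*Z**2 ↦ 2·7·1·4 = 56
  Y**3 ↦ 1·1·729·1 = 729
  -Y**2*Z ↦ -1·1·81·2 = -162
  -Y*Z**2 ↦ -1·1·9·4 = -36
  -3*Z**3 ↦ -3·1·1·8 = -24
Sum: F(7, 9, 2) = (-343) + (1323) + (294) + (-378) + (56) + (729) + (-162) + (-36) + (-24) = 1459.
Reducing mod 11: 1459 ≡ 7 (mod 11).
Since F(a, b, c) ≡ 7 ≠ 0 (mod 11), P does NOT lie on the curve.


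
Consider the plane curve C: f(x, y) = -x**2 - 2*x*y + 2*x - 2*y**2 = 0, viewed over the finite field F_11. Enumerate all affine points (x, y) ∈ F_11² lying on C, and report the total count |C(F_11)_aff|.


Affine F_11-points: {(0, 0), (1, 2), (1, 8), (2, 0), (2, 9), (3, 1), (3, 7), (4, 9), (7, 7), (7, 8), (8, 1), (8, 2)}; count = 12.

For each of the 121 pairs (x, y) ∈ F_11², evaluate f(x, y) mod 11. Record the zeros.
  x = 0: [0↦0, 1↦9, 2↦3, 3↦4, 4↦1, 5↦5, 6↦5, 7↦1, 8↦4, 9↦3, 10↦9]  zeros at y ∈ {0}
  x = 1: [0↦1, 1↦8, 2↦0, 3↦10, 4↦5, 5↦7, 6↦5, 7↦10, 8↦0, 9↦8, 10↦1]  zeros at y ∈ {2, 8}
  x = 2: [0↦0, 1↦5, 2↦6, 3↦3, 4↦7, 5↦7, 6↦3, 7↦6, 8↦5, 9↦0, 10↦2]  zeros at y ∈ {0, 9}
  x = 3: [0↦8, 1↦0, 2↦10, 3↦5, 4↦7, 5↦5, 6↦10, 7↦0, 8↦8, 9↦1, 10↦1]  zeros at y ∈ {1, 7}
  x = 4: [0↦3, 1↦4, 2↦1, 3↦5, 4↦5, 5↦1, 6↦4, 7↦3, 8↦9, 9↦0, 10↦9]  zeros at y ∈ {9}
  x = 5: [0↦7, 1↦6, 2↦1, 3↦3, 4↦1, 5↦6, 6↦7, 7↦4, 8↦8, 9↦8, 10↦4]  zeros at y ∈ ∅
  x = 6: [0↦9, 1↦6, 2↦10, 3↦10, 4↦6, 5↦9, 6↦8, 7↦3, 8↦5, 9↦3, 10↦8]  zeros at y ∈ ∅
  x = 7: [0↦9, 1↦4, 2↦6, 3↦4, 4↦9, 5↦10, 6↦7, 7↦0, 8↦0, 9↦7, 10↦10]  zeros at y ∈ {7, 8}
  x = 8: [0↦7, 1↦0, 2↦0, 3↦7, 4↦10, 5↦9, 6↦4, 7↦6, 8↦4, 9↦9, 10↦10]  zeros at y ∈ {1, 2}
  x = 9: [0↦3, 1↦5, 2↦3, 3↦8, 4↦9, 5↦6, 6↦10, 7↦10, 8↦6, 9↦9, 10↦8]  zeros at y ∈ ∅
  x = 10: [0↦8, 1↦8, 2↦4, 3↦7, 4↦6, 5↦1, 6↦3, 7↦1, 8↦6, 9↦7, 10↦4]  zeros at y ∈ ∅
Collecting zeros: affine points = {(0, 0), (1, 2), (1, 8), (2, 0), (2, 9), (3, 1), (3, 7), (4, 9), (7, 7), (7, 8), (8, 1), (8, 2)}.
Total count |C(F_11)_aff| = 12.


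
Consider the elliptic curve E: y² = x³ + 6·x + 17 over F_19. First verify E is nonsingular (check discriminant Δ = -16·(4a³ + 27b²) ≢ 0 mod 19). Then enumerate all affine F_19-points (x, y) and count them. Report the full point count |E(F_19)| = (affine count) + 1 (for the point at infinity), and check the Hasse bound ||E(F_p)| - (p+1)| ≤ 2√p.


Affine points = {(0, 6), (0, 13), (1, 9), (1, 10), (3, 9), (3, 10), (5, 1), (5, 18), (8, 8), (8, 11), (15, 9), (15, 10), (17, 4), (17, 15)}; affine count = 14; |E(F_19)| = 15.

Discriminant check: Δ ∝ 4a³ + 27b² = 4·6³ + 27·17² = 4·216 + 27·289 ≡ 3 (mod 19). Nonzero ⇒ E is nonsingular.
For each x ∈ F_19, compute rhs = x³ + 6·x + 17 mod 19, then count y ∈ F_19 with y² ≡ rhs.
  x = 0: rhs = 17, matching y values: 6, 13 (2 points).
  x = 1: rhs = 5, matching y values: 9, 10 (2 points).
  x = 2: rhs = 18, matching y values: none (0 points).
  x = 3: rhs = 5, matching y values: 9, 10 (2 points).
  x = 4: rhs = 10, matching y values: none (0 points).
  x = 5: rhs = 1, matching y values: 1, 18 (2 points).
  x = 6: rhs = 3, matching y values: none (0 points).
  x = 7: rhs = 3, matching y values: none (0 points).
  x = 8: rhs = 7, matching y values: 8, 11 (2 points).
  x = 9: rhs = 2, matching y values: none (0 points).
  x = 10: rhs = 13, matching y values: none (0 points).
  x = 11: rhs = 8, matching y values: none (0 points).
  x = 12: rhs = 12, matching y values: none (0 points).
  x = 13: rhs = 12, matching y values: none (0 points).
  x = 14: rhs = 14, matching y values: none (0 points).
  x = 15: rhs = 5, matching y values: 9, 10 (2 points).
  x = 16: rhs = 10, matching y values: none (0 points).
  x = 17: rhs = 16, matching y values: 4, 15 (2 points).
  x = 18: rhs = 10, matching y values: none (0 points).
Total affine count: 14.
Full point count |E(F_19)| = 14 + 1 = 15.
Hasse bound: |15 − (19+1)| = |-5| = 5 ≤ 2√19 ≈ 8.7178 ✓.


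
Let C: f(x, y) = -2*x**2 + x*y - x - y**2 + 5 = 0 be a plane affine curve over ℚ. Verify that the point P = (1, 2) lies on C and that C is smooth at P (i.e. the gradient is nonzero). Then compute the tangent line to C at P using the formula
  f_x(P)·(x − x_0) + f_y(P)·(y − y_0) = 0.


Tangent line at P: -3*x - 3*y + 9 = 0.

Step 1: f(1, 2) = 0, so P lies on C.
Step 2: partial derivatives
  f_x(x, y) = -4*x + y - 1, f_y(x, y) = x - 2*y.
  f_x(P) = -3, f_y(P) = -3 (gradient nonzero, so P is smooth).
Step 3: tangent line at P: -3·(x − 1) + -3·(y − 2) = 0.
Expanding: -3*x - 3*y + 9 = 0.


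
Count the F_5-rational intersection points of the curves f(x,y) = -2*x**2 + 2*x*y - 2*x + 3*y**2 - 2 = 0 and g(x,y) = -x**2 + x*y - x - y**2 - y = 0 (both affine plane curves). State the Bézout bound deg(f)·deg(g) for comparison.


Common zeros: ∅; count = 0; Bézout bound = 4.

deg(f) = 2, deg(g) = 2, so Bézout bound = 4.
Scan x ∈ F_5. For each x, list the y ∈ F_5 with f(x, y) ≡ 0 and those with g(x, y) ≡ 0 (mod 5); the common zeros in that column are the intersection.
  x = 0: f ≡ 0 at y ∈ {2, 3}; g ≡ 0 at y ∈ {0, 4}; common: ∅.
  x = 1: f ≡ 0 at y ∈ {2, 4}; g ≡ 0 at y ∈ ∅; common: ∅.
  x = 2: f ≡ 0 at y ∈ {3, 4}; g ≡ 0 at y ∈ ∅; common: ∅.
  x = 3: f ≡ 0 at y ∈ ∅; g ≡ 0 at y ∈ {3, 4}; common: ∅.
  x = 4: f ≡ 0 at y ∈ ∅; g ≡ 0 at y ∈ {0, 3}; common: ∅.
Collecting: common zeros = ∅, so the count is 0.
Comparison with the Bézout bound: 0 ≤ 4 = deg(f)·deg(g), as expected for curves with no common component (the affine F_5-count falls short of the bound because intersections may lie at infinity, over extension fields, or carry multiplicity).


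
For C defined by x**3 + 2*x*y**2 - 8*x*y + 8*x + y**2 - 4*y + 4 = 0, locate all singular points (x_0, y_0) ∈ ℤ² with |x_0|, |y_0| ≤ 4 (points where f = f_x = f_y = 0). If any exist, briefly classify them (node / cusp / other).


Singular points: {(0, 2)}; classification: cusp.

Compute partial derivatives:
  f_x = 3*x**2 + 2*y**2 - 8*y + 8.
  f_y = 4*x*y - 8*x + 2*y - 4.
Scan x_0 ∈ {−4, ..., 4}. For each x_0, f_y(x_0, y) is a polynomial in y; find its integer roots y ∈ {−4, ..., 4}, then test f_x and f at those candidates.
  x = -4: f_y(-4, y) = 28 - 14*y; vanishes at y ∈ {2}. (-4, 2): f_x = 48 ≠ 0.
  x = -3: f_y(-3, y) = 20 - 10*y; vanishes at y ∈ {2}. (-3, 2): f_x = 27 ≠ 0.
  x = -2: f_y(-2, y) = 12 - 6*y; vanishes at y ∈ {2}. (-2, 2): f_x = 12 ≠ 0.
  x = -1: f_y(-1, y) = 4 - 2*y; vanishes at y ∈ {2}. (-1, 2): f_x = 3 ≠ 0.
  x = 0: f_y(0, y) = 2*y - 4; vanishes at y ∈ {2}. (0, 2): f_x = 0, f = 0 — SINGULAR.
  x = 1: f_y(1, y) = 6*y - 12; vanishes at y ∈ {2}. (1, 2): f_x = 3 ≠ 0.
  x = 2: f_y(2, y) = 10*y - 20; vanishes at y ∈ {2}. (2, 2): f_x = 12 ≠ 0.
  x = 3: f_y(3, y) = 14*y - 28; vanishes at y ∈ {2}. (3, 2): f_x = 27 ≠ 0.
  x = 4: f_y(4, y) = 18*y - 36; vanishes at y ∈ {2}. (4, 2): f_x = 48 ≠ 0.
Only singular point on the grid: (0, 2).
Classify: substitute x = 0 + u, y = 2 + v and expand: f = u**3 + 2*u*v**2 + v**2.
No constant or linear terms (consistent with a singular point). Quadratic part: v**2. Cubic part: u**3 + 2*u*v**2.
The quadratic part v**2 is a perfect square, so there is a single (double) tangent line v = 0, i.e. y = 2. Restricting the cubic part to that line (v = 0) leaves u**3 ≠ 0, so f is not divisible by v and the branch is v² ≈ -u**3 to lowest order — this is a cusp.
Classification: cusp.


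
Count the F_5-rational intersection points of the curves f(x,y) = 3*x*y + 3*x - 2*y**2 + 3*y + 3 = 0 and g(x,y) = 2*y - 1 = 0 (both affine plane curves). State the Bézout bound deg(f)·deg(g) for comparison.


Common zeros: {(3, 3)}; count = 1; Bézout bound = 2.

deg(f) = 2, deg(g) = 1, so Bézout bound = 2.
Scan x ∈ F_5. For each x, list the y ∈ F_5 with f(x, y) ≡ 0 and those with g(x, y) ≡ 0 (mod 5); the common zeros in that column are the intersection.
  x = 0: f ≡ 0 at y ∈ ∅; g ≡ 0 at y ∈ {3}; common: ∅.
  x = 1: f ≡ 0 at y ∈ {1, 2}; g ≡ 0 at y ∈ {3}; common: ∅.
  x = 2: f ≡ 0 at y ∈ ∅; g ≡ 0 at y ∈ {3}; common: ∅.
  x = 3: f ≡ 0 at y ∈ {3}; g ≡ 0 at y ∈ {3}; common: {3}.
  x = 4: f ≡ 0 at y ∈ {0}; g ≡ 0 at y ∈ {3}; common: ∅.
Collecting: common zeros = {(3, 3)}, so the count is 1.
Comparison with the Bézout bound: 1 ≤ 2 = deg(f)·deg(g), as expected for curves with no common component (the affine F_5-count falls short of the bound because intersections may lie at infinity, over extension fields, or carry multiplicity).


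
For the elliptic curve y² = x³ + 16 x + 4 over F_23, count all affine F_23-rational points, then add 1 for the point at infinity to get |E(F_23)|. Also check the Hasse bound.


Affine points = {(0, 2), (0, 21), (5, 5), (5, 18), (8, 0), (9, 7), (9, 16), (11, 4), (11, 19), (15, 10), (15, 13), (16, 3), (16, 20), (18, 11), (18, 12)}; affine count = 15; |E(F_23)| = 16.

Discriminant check: Δ ∝ 4a³ + 27b² = 4·16³ + 27·4² = 4·4096 + 27·16 ≡ 3 (mod 23). Nonzero ⇒ E is nonsingular.
For each x ∈ F_23, compute rhs = x³ + 16·x + 4 mod 23, then count y ∈ F_23 with y² ≡ rhs.
  x = 0: rhs = 4, matching y values: 2, 21 (2 points).
  x = 1: rhs = 21, matching y values: none (0 points).
  x = 2: rhs = 21, matching y values: none (0 points).
  x = 3: rhs = 10, matching y values: none (0 points).
  x = 4: rhs = 17, matching y values: none (0 points).
  x = 5: rhs = 2, matching y values: 5, 18 (2 points).
  x = 6: rhs = 17, matching y values: none (0 points).
  x = 7: rhs = 22, matching y values: none (0 points).
  x = 8: rhs = 0, matching y values: 0 (1 points).
  x = 9: rhs = 3, matching y values: 7, 16 (2 points).
  x = 10: rhs = 14, matching y values: none (0 points).
  x = 11: rhs = 16, matching y values: 4, 19 (2 points).
  x = 12: rhs = 15, matching y values: none (0 points).
  x = 13: rhs = 17, matching y values: none (0 points).
  x = 14: rhs = 5, matching y values: none (0 points).
  x = 15: rhs = 8, matching y values: 10, 13 (2 points).
  x = 16: rhs = 9, matching y values: 3, 20 (2 points).
  x = 17: rhs = 14, matching y values: none (0 points).
  x = 18: rhs = 6, matching y values: 11, 12 (2 points).
  x = 19: rhs = 14, matching y values: none (0 points).
  x = 20: rhs = 21, matching y values: none (0 points).
  x = 21: rhs = 10, matching y values: none (0 points).
  x = 22: rhs = 10, matching y values: none (0 points).
Total affine count: 15.
Full point count |E(F_23)| = 15 + 1 = 16.
Hasse bound: |16 − (23+1)| = |-8| = 8 ≤ 2√23 ≈ 9.5917 ✓.


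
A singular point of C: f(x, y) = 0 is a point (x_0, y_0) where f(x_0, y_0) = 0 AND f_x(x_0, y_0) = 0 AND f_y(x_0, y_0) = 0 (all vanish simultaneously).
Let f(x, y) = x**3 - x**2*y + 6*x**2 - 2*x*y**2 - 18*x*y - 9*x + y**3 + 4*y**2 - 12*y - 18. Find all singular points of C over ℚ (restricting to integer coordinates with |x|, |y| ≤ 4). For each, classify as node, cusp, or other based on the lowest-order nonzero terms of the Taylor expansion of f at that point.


Singular points: {(-3, -3)}; classification: cusp.

Compute partial derivatives:
  f_x = 3*x**2 - 2*x*y + 12*x - 2*y**2 - 18*y - 9.
  f_y = -x**2 - 4*x*y - 18*x + 3*y**2 + 8*y - 12.
Scan x_0 ∈ {−4, ..., 4}. For each x_0, f_y(x_0, y) is a polynomial in y; find its integer roots y ∈ {−4, ..., 4}, then test f_x and f at those candidates.
  x = -4: f_y(-4, y) = 3*y**2 + 24*y + 44; no integer root y with |y| ≤ 4.
  x = -3: f_y(-3, y) = 3*y**2 + 20*y + 33; vanishes at y ∈ {-3}. (-3, -3): f_x = 0, f = 0 — SINGULAR.
  x = -2: f_y(-2, y) = 3*y**2 + 16*y + 20; vanishes at y ∈ {-2}. (-2, -2): f_x = -1 ≠ 0.
  x = -1: f_y(-1, y) = 3*y**2 + 12*y + 5; no integer root y with |y| ≤ 4.
  x = 0: f_y(0, y) = 3*y**2 + 8*y - 12; no integer root y with |y| ≤ 4.
  x = 1: f_y(1, y) = 3*y**2 + 4*y - 31; no integer root y with |y| ≤ 4.
  x = 2: f_y(2, y) = 3*y**2 - 52; no integer root y with |y| ≤ 4.
  x = 3: f_y(3, y) = 3*y**2 - 4*y - 75; no integer root y with |y| ≤ 4.
  x = 4: f_y(4, y) = 3*y**2 - 8*y - 100; no integer root y with |y| ≤ 4.
Only singular point on the grid: (-3, -3).
Classify: substitute x = -3 + u, y = -3 + v and expand: f = u**3 - u**2*v - 2*u*v**2 + v**3 + v**2.
No constant or linear terms (consistent with a singular point). Quadratic part: v**2. Cubic part: u**3 - u**2*v - 2*u*v**2 + v**3.
The quadratic part v**2 is a perfect square, so there is a single (double) tangent line v = 0, i.e. y = -3. Restricting the cubic part to that line (v = 0) leaves u**3 ≠ 0, so f is not divisible by v and the branch is v² ≈ -u**3 to lowest order — this is a cusp.
Classification: cusp.
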